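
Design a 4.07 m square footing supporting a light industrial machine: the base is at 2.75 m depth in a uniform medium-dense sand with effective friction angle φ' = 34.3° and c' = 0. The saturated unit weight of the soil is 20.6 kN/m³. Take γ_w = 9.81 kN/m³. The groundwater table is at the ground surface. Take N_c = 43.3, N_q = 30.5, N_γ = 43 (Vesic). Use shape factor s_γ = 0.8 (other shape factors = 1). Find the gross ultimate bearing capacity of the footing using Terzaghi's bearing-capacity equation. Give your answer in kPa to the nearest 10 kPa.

With the water table at the surface the whole profile is submerged: γ' = 20.6 − 9.81 = 10.79 kN/m³, so q = γ'·D_f = 29.673 kPa; the same γ' applies in the ½γBN_γ term.
q_ult = q·N_q + 0.5·γ·B·N_γ·s_γ
     = 29.673 × 30.5 + 0.5 × 10.79 × 4.07 × 43 × 0.8
     = 905.01 + 755.34 = 1660.4 kPa.

q_ult ≈ 1660 kPa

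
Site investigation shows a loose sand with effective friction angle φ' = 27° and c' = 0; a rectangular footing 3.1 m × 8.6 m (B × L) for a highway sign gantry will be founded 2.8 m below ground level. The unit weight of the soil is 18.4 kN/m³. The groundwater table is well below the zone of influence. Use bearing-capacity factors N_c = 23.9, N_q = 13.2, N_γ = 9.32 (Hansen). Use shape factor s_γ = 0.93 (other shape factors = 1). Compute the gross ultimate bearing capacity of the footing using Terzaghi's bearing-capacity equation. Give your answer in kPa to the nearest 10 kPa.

Effective surcharge at the founding depth q = γ·D_f = 18.4 × 2.8 = 51.52 kPa.
q_ult = q·N_q + 0.5·γ·B·N_γ·s_γ
     = 51.52 × 13.2 + 0.5 × 18.4 × 3.1 × 9.32 × 0.93
     = 680.06 + 247.2 = 927.26 kPa.

q_ult ≈ 930 kPa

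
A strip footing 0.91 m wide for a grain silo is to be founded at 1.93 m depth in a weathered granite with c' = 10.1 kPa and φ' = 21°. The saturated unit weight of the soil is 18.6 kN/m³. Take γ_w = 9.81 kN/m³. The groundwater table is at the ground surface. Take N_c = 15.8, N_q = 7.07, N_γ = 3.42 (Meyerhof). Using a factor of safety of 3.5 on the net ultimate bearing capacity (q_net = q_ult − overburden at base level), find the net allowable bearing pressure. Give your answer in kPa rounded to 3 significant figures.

With the water table at the surface the whole profile is submerged: γ' = 18.6 − 9.81 = 8.79 kN/m³, so q = γ'·D_f = 16.965 kPa; the same γ' applies in the ½γBN_γ term.
q_ult = c·N_c + q·N_q + 0.5·γ·B·N_γ
     = 10.1 × 15.8 + 16.965 × 7.07 + 0.5 × 8.79 × 0.91 × 3.42
     = 159.58 + 119.94 + 13.678 = 293.2 kPa.
q_net = 293.2 − 16.965 = 276.23 kPa.
q_all(net) = 276.23 / 3.5 = 78.924 kPa.

q_all(net) ≈ 78.9 kPa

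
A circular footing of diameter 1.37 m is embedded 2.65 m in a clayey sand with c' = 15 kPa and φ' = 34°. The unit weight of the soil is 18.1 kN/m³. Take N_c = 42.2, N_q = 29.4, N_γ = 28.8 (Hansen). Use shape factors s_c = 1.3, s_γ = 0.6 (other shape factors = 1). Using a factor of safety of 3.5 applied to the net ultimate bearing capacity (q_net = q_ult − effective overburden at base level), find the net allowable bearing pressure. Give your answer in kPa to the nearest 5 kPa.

Effective surcharge at the founding depth q = γ·D_f = 18.1 × 2.65 = 47.965 kPa.
q_ult = c·N_c·s_c + q·N_q + 0.5·γ·B·N_γ·s_γ
     = 15 × 42.2 × 1.3 + 47.965 × 29.4 + 0.5 × 18.1 × 1.37 × 28.8 × 0.6
     = 822.9 + 1410.2 + 214.25 = 2447.3 kPa.
Net ultimate: q_net = 2447.3 − 47.965 = 2399.4 kPa.
q_all(net) = 2399.4 / 3.5 = 685.53 kPa.

q_all(net) ≈ 685 kPa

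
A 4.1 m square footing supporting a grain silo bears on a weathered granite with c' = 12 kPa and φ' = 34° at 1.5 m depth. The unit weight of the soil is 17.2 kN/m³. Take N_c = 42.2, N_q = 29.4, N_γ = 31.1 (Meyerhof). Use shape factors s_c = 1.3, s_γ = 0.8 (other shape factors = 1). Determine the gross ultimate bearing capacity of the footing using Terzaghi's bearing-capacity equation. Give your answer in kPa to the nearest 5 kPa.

Overburden at base level: q = 17.2 × 1.5 = 25.8 kPa.
Cohesion term c·N_c·s_c = 12 × 42.2 × 1.3 = 658.32 kPa; surcharge term q·N_q = 25.8 × 29.4 = 758.52 kPa; self-weight term 0.5·γ·B·N_γ·s_γ = 0.5 × 17.2 × 4.1 × 31.1 × 0.8 = 877.27 kPa.
q_ult = 658.32 + 758.52 + 877.27 = 2294.1 kPa.

q_ult ≈ 2295 kPa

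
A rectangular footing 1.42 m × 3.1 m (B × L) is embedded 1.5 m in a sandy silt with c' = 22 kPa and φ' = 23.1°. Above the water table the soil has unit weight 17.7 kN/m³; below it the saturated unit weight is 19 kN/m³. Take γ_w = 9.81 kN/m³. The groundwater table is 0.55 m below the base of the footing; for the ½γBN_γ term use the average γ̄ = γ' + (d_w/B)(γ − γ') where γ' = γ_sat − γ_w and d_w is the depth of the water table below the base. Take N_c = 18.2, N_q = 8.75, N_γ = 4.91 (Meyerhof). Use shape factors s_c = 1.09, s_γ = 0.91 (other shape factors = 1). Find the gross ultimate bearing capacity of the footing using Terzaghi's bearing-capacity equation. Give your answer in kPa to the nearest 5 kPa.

q_ult ≈ 710 kPa

Overburden at base level: q = 17.7 × 1.5 = 26.55 kPa.
The water table is 0.55 m below the base (< B = 1.42 m), so the ½γBN_γ term uses γ̄ = γ' + (d_w/B)(γ − γ') = 9.19 + (0.55/1.42)(17.7 − 9.19) = 12.486 kN/m³.
Cohesion term c·N_c·s_c = 22 × 18.2 × 1.09 = 436.44 kPa; surcharge term q·N_q = 26.55 × 8.75 = 232.31 kPa; self-weight term 0.5·γ·B·N_γ·s_γ = 0.5 × 12.486 × 1.42 × 4.91 × 0.91 = 39.61 kPa.
q_ult = 436.44 + 232.31 + 39.61 = 708.36 kPa.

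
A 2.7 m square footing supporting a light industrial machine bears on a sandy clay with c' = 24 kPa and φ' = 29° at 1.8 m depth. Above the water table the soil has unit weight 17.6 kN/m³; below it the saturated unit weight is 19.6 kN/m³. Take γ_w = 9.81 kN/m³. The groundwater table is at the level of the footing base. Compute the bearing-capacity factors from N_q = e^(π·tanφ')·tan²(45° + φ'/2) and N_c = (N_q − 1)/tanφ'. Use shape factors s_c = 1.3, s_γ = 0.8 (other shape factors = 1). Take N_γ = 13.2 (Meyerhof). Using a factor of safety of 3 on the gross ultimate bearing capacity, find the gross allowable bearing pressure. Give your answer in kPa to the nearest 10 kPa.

q_all ≈ 510 kPa

N_q = e^(π·tan29°)·tan²(59.5°) = 16.44; N_c = (N_q − 1)/tanφ' = 27.86.
q = γ·D_f = 17.6 × 1.8 = 31.68 kPa.
For the ½γBN_γ term take γ' = 19.6 − 9.81 = 9.79 kN/m³ (soil below base is submerged).
c·N_c·s_c = 24 × 27.86 × 1.3 = 869.25 kPa
q·N_q = 31.68 × 16.443 = 520.92 kPa
0.5·γ·B·N_γ·s_γ = 0.5 × 9.79 × 2.7 × 13.2 × 0.8 = 139.57 kPa
q_ult = 869.25 + 520.92 + 139.57 = 1529.7 kPa.
q_all = 1529.7 / 3 = 509.91 kPa.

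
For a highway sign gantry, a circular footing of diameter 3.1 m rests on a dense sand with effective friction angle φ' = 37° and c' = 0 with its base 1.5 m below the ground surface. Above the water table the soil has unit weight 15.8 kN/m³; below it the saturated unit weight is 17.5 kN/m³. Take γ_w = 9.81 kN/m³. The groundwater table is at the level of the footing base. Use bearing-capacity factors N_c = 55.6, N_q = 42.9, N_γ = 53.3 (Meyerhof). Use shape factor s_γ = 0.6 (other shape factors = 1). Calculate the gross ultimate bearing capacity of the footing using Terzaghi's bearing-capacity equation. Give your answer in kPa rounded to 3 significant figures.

q_ult ≈ 1400 kPa

q = γ·D_f = 15.8 × 1.5 = 23.7 kPa.
For the ½γBN_γ term take γ' = 17.5 − 9.81 = 7.69 kN/m³ (soil below base is submerged).
q·N_q = 23.7 × 42.9 = 1016.7 kPa
0.5·γ·B·N_γ·s_γ = 0.5 × 7.69 × 3.1 × 53.3 × 0.6 = 381.19 kPa
q_ult = 1016.7 + 381.19 = 1397.9 kPa.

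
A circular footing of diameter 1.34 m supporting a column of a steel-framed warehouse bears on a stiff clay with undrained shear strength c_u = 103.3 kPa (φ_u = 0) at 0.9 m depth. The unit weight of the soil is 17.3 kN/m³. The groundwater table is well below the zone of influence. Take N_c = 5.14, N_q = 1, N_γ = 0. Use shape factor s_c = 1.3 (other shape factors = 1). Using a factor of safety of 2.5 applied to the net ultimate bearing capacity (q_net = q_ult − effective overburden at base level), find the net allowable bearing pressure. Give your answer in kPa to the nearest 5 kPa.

q_all(net) ≈ 275 kPa

Overburden at base level: q = 17.3 × 0.9 = 15.57 kPa.
Cohesion term c·N_c·s_c = 103.3 × 5.14 × 1.3 = 690.25 kPa; surcharge term q·N_q = 15.57 × 1 = 15.57 kPa.
q_ult = 690.25 + 15.57 = 705.82 kPa.
Net ultimate: q_net = 705.82 − 15.57 = 690.25 kPa.
q_all(net) = 690.25 / 2.5 = 276.1 kPa.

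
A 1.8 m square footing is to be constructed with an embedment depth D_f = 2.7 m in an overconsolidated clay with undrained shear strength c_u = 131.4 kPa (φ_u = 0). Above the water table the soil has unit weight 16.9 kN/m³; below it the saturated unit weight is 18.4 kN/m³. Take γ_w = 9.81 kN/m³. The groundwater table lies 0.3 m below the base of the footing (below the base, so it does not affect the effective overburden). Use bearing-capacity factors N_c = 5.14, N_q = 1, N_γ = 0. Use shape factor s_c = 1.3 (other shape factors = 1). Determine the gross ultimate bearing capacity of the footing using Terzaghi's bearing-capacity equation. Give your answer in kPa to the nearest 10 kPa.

q_ult ≈ 920 kPa

q = γ·D_f = 16.9 × 2.7 = 45.63 kPa.
c·N_c·s_c = 131.4 × 5.14 × 1.3 = 878.01 kPa
q·N_q = 45.63 × 1 = 45.63 kPa
q_ult = 878.01 + 45.63 = 923.64 kPa.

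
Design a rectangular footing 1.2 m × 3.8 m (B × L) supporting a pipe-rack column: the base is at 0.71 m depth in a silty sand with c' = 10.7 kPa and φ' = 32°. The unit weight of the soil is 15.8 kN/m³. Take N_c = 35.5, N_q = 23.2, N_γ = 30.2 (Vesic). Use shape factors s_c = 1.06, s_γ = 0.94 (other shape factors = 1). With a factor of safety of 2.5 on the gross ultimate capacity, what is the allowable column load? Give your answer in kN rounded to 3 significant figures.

P_all ≈ 1700 kN

Effective surcharge at the founding depth q = γ·D_f = 15.8 × 0.71 = 11.218 kPa.
q_ult = c·N_c·s_c + q·N_q + 0.5·γ·B·N_γ·s_γ
     = 10.7 × 35.5 × 1.06 + 11.218 × 23.2 + 0.5 × 15.8 × 1.2 × 30.2 × 0.94
     = 402.64 + 260.26 + 269.12 = 932.02 kPa.
Gross allowable pressure q_all = 932.02 / 2.5 = 372.81 kPa.
Footing area = 4.56 m², so allowable column load = 372.81 × 4.56 = 1700 kN.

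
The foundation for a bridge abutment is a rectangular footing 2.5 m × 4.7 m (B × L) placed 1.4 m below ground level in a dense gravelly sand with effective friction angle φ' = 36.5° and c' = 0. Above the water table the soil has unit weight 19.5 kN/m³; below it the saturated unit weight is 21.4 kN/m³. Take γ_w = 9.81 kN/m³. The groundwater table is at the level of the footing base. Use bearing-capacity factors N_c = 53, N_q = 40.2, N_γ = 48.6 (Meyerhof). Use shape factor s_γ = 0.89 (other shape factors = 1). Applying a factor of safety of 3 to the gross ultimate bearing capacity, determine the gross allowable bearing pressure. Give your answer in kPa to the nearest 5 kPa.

Overburden at base level: q = 19.5 × 1.4 = 27.3 kPa.
Below the base the soil is submerged, so the ½γBN_γ term uses γ' = 21.4 − 9.81 = 11.59 kN/m³.
Surcharge term q·N_q = 27.3 × 40.2 = 1097.5 kPa; self-weight term 0.5·γ·B·N_γ·s_γ = 0.5 × 11.59 × 2.5 × 48.6 × 0.89 = 626.64 kPa.
q_ult = 1097.5 + 626.64 = 1724.1 kPa.
q_all = q_ult / FS = 1724.1 / 3 = 574.7 kPa.

q_all ≈ 575 kPa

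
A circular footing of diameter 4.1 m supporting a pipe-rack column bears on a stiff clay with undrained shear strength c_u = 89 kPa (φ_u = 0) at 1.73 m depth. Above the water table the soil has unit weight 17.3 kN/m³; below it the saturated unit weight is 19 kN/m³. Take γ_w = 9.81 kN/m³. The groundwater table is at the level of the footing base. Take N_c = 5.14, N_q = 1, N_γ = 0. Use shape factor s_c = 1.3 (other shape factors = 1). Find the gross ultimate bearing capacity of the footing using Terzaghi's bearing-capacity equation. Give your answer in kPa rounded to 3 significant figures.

Effective surcharge at the founding depth q = γ·D_f = 17.3 × 1.73 = 29.929 kPa.
q_ult = c·N_c·s_c + q·N_q
     = 89 × 5.14 × 1.3 + 29.929 × 1
     = 594.7 + 29.929 = 624.63 kPa.

q_ult ≈ 625 kPa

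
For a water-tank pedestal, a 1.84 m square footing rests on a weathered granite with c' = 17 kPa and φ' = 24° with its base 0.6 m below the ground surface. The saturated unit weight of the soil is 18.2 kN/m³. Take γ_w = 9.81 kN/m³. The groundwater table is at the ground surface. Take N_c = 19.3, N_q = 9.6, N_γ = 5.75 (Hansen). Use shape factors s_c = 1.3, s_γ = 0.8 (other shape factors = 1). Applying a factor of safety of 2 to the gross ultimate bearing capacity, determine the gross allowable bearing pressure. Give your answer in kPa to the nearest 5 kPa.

q_all ≈ 255 kPa

With the water table at the surface the whole profile is submerged: γ' = 18.2 − 9.81 = 8.39 kN/m³, so q = γ'·D_f = 5.034 kPa; the same γ' applies in the ½γBN_γ term.
q_ult = c·N_c·s_c + q·N_q + 0.5·γ·B·N_γ·s_γ
     = 17 × 19.3 × 1.3 + 5.034 × 9.6 + 0.5 × 8.39 × 1.84 × 5.75 × 0.8
     = 426.53 + 48.326 + 35.506 = 510.36 kPa.
q_all = q_ult / FS = 510.36 / 2 = 255.18 kPa.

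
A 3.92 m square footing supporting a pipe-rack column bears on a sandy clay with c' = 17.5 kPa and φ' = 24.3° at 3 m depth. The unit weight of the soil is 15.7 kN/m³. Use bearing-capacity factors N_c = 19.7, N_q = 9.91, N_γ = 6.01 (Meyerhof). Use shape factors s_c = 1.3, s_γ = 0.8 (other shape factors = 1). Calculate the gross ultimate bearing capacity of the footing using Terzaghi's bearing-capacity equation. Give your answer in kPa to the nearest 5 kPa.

Effective surcharge at the founding depth q = γ·D_f = 15.7 × 3 = 47.1 kPa.
q_ult = c·N_c·s_c + q·N_q + 0.5·γ·B·N_γ·s_γ
     = 17.5 × 19.7 × 1.3 + 47.1 × 9.91 + 0.5 × 15.7 × 3.92 × 6.01 × 0.8
     = 448.18 + 466.76 + 147.95 = 1062.9 kPa.

q_ult ≈ 1065 kPa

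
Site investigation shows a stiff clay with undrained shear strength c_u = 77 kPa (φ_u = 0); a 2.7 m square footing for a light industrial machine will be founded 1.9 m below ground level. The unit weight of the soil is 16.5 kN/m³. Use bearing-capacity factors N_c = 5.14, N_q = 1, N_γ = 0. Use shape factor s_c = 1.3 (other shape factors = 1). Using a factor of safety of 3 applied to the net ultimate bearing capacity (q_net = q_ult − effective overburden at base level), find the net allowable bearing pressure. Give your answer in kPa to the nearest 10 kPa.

Effective surcharge at the founding depth q = γ·D_f = 16.5 × 1.9 = 31.35 kPa.
q_ult = c·N_c·s_c + q·N_q
     = 77 × 5.14 × 1.3 + 31.35 × 1
     = 514.51 + 31.35 = 545.86 kPa.
Net ultimate: q_net = 545.86 − 31.35 = 514.51 kPa.
q_all(net) = 514.51 / 3 = 171.5 kPa.

q_all(net) ≈ 170 kPa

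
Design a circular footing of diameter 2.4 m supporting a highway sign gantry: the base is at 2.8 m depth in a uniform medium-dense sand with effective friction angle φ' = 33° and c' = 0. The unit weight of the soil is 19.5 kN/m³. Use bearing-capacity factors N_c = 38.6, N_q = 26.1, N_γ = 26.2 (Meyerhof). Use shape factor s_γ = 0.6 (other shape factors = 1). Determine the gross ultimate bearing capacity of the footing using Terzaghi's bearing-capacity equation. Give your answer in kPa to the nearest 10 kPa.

q_ult ≈ 1790 kPa

Effective surcharge at the founding depth q = γ·D_f = 19.5 × 2.8 = 54.6 kPa.
q_ult = q·N_q + 0.5·γ·B·N_γ·s_γ
     = 54.6 × 26.1 + 0.5 × 19.5 × 2.4 × 26.2 × 0.6
     = 1425.1 + 367.85 = 1792.9 kPa.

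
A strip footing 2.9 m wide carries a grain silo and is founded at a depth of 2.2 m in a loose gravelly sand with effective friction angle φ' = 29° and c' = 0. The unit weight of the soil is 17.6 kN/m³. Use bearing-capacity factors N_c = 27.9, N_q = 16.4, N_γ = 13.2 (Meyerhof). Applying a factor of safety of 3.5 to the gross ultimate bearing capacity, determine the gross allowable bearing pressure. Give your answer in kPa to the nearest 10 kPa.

Overburden at base level: q = 17.6 × 2.2 = 38.72 kPa.
Surcharge term q·N_q = 38.72 × 16.4 = 635.01 kPa; self-weight term 0.5·γ·B·N_γ = 0.5 × 17.6 × 2.9 × 13.2 = 336.86 kPa.
q_ult = 635.01 + 336.86 = 971.87 kPa.
q_all = q_ult / FS = 971.87 / 3.5 = 277.68 kPa.

q_all ≈ 280 kPa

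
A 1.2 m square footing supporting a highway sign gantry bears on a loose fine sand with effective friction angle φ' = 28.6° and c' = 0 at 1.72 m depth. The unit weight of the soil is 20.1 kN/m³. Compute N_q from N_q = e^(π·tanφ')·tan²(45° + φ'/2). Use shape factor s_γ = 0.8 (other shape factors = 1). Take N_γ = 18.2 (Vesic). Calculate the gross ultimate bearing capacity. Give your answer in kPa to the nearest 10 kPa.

tan28.6° = 0.5452, so N_q = e^(π×0.5452)·tan²(59.3°) = 5.545 × 2.837 = 15.73.
Overburden at base level: q = 20.1 × 1.72 = 34.572 kPa.
Surcharge term q·N_q = 34.572 × 15.728 = 543.74 kPa; self-weight term 0.5·γ·B·N_γ·s_γ = 0.5 × 20.1 × 1.2 × 18.2 × 0.8 = 175.59 kPa.
q_ult = 543.74 + 175.59 = 719.33 kPa.

q_ult ≈ 720 kPa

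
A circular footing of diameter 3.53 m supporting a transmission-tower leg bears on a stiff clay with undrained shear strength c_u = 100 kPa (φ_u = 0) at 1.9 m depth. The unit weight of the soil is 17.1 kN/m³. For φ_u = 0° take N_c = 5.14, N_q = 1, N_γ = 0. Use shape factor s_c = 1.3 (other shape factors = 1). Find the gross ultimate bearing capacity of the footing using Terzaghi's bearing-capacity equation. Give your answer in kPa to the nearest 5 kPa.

q_ult ≈ 700 kPa

Effective surcharge at the founding depth q = γ·D_f = 17.1 × 1.9 = 32.49 kPa.
q_ult = c·N_c·s_c + q·N_q
     = 100 × 5.14 × 1.3 + 32.49 × 1
     = 668.2 + 32.49 = 700.69 kPa.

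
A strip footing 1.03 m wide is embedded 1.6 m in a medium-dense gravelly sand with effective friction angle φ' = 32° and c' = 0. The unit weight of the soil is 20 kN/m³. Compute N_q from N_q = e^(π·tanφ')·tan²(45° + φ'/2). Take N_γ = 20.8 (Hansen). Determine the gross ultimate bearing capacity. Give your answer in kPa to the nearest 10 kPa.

tan32° = 0.6249, so N_q = e^(π×0.6249)·tan²(61°) = 7.121 × 3.255 = 23.18.
Effective surcharge at the founding depth q = γ·D_f = 20 × 1.6 = 32 kPa.
q_ult = q·N_q + 0.5·γ·B·N_γ
     = 32 × 23.177 + 0.5 × 20 × 1.03 × 20.8
     = 741.66 + 214.24 = 955.9 kPa.

q_ult ≈ 960 kPa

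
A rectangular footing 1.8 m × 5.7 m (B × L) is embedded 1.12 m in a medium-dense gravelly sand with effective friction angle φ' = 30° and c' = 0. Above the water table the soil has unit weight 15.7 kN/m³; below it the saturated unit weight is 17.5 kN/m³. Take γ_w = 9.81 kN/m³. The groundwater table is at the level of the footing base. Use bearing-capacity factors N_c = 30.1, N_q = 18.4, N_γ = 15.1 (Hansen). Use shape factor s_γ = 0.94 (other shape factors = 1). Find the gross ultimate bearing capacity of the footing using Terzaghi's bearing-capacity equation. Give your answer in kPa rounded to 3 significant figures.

q_ult ≈ 422 kPa

Effective surcharge at the founding depth q = γ·D_f = 15.7 × 1.12 = 17.584 kPa.
The water table coincides with the base, so in the self-weight term γ → γ' = 7.69 kN/m³.
q_ult = q·N_q + 0.5·γ·B·N_γ·s_γ
     = 17.584 × 18.4 + 0.5 × 7.69 × 1.8 × 15.1 × 0.94
     = 323.55 + 98.237 = 421.78 kPa.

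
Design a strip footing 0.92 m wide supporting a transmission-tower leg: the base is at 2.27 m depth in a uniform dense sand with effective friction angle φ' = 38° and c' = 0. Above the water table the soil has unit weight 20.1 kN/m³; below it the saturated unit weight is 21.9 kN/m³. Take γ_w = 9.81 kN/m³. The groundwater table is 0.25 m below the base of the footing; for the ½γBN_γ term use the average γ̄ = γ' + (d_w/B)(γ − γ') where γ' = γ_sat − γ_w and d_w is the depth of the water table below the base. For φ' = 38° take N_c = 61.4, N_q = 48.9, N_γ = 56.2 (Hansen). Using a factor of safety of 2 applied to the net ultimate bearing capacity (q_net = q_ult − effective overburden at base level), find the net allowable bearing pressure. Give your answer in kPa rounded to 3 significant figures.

q = γ·D_f = 20.1 × 2.27 = 45.627 kPa.
γ' = 12.09 kN/m³; averaging over the depth B below the base, γ̄ = γ' + (d_w/B)(γ − γ') = 14.267 kN/m³.
q·N_q = 45.627 × 48.9 = 2231.2 kPa
0.5·γ·B·N_γ = 0.5 × 14.267 × 0.92 × 56.2 = 368.82 kPa
q_ult = 2231.2 + 368.82 = 2600 kPa.
Net ultimate: q_net = 2600 − 45.627 = 2554.4 kPa.
q_all(net) = 2554.4 / 2 = 1277.2 kPa.

q_all(net) ≈ 1280 kPa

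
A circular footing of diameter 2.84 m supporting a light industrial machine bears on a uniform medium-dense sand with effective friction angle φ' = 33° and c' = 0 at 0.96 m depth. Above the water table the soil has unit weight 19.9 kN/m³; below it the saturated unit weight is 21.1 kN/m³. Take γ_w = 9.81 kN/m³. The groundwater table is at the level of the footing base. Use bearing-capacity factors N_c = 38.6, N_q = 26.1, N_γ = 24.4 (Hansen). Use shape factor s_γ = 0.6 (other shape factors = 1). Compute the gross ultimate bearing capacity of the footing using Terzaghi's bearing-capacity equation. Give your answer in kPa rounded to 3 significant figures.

q_ult ≈ 733 kPa

q = γ·D_f = 19.9 × 0.96 = 19.104 kPa.
For the ½γBN_γ term take γ' = 21.1 − 9.81 = 11.29 kN/m³ (soil below base is submerged).
q·N_q = 19.104 × 26.1 = 498.61 kPa
0.5·γ·B·N_γ·s_γ = 0.5 × 11.29 × 2.84 × 24.4 × 0.6 = 234.71 kPa
q_ult = 498.61 + 234.71 = 733.32 kPa.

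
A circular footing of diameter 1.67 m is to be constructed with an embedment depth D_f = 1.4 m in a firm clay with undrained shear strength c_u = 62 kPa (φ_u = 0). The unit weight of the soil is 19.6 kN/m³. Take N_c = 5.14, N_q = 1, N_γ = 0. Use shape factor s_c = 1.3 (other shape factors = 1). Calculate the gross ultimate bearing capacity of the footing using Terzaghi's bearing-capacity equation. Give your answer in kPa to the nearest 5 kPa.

q_ult ≈ 440 kPa

Effective surcharge at the founding depth q = γ·D_f = 19.6 × 1.4 = 27.44 kPa.
q_ult = c·N_c·s_c + q·N_q
     = 62 × 5.14 × 1.3 + 27.44 × 1
     = 414.28 + 27.44 = 441.72 kPa.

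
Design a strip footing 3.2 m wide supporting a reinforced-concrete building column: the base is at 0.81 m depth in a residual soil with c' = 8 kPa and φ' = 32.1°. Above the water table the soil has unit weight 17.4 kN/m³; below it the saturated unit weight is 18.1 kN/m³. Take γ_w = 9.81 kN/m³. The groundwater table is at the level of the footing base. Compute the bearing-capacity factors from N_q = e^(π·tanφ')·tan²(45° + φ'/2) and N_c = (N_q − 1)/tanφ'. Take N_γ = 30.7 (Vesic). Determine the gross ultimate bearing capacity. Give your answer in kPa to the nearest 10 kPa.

q_ult ≈ 1020 kPa

tan32.1° = 0.6273, so N_q = e^(π×0.6273)·tan²(61.05°) = 7.176 × 3.268 = 23.45.
N_c = (23.45 − 1)/tan32.1° = 35.79.
q = γ·D_f = 17.4 × 0.81 = 14.094 kPa.
For the ½γBN_γ term take γ' = 18.1 − 9.81 = 8.29 kN/m³ (soil below base is submerged).
c·N_c = 8 × 35.79 = 286.32 kPa
q·N_q = 14.094 × 23.451 = 330.51 kPa
0.5·γ·B·N_γ = 0.5 × 8.29 × 3.2 × 30.7 = 407.2 kPa
q_ult = 286.32 + 330.51 + 407.2 = 1024 kPa.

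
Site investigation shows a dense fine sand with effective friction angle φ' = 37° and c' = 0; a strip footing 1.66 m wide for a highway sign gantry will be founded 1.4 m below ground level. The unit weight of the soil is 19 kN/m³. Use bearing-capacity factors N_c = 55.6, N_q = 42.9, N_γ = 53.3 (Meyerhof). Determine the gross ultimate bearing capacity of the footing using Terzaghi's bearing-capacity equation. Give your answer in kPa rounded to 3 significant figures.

q_ult ≈ 1980 kPa

Effective surcharge at the founding depth q = γ·D_f = 19 × 1.4 = 26.6 kPa.
q_ult = q·N_q + 0.5·γ·B·N_γ
     = 26.6 × 42.9 + 0.5 × 19 × 1.66 × 53.3
     = 1141.1 + 840.54 = 1981.7 kPa.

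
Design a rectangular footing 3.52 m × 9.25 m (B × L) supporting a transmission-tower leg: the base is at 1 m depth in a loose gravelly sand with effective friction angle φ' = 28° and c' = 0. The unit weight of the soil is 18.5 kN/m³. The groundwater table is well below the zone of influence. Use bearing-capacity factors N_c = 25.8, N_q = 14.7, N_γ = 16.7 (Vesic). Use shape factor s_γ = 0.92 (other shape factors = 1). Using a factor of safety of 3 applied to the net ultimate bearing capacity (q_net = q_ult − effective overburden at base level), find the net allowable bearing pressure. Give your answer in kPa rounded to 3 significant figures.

q_all(net) ≈ 251 kPa

Overburden at base level: q = 18.5 × 1 = 18.5 kPa.
Surcharge term q·N_q = 18.5 × 14.7 = 271.95 kPa; self-weight term 0.5·γ·B·N_γ·s_γ = 0.5 × 18.5 × 3.52 × 16.7 × 0.92 = 500.25 kPa.
q_ult = 271.95 + 500.25 = 772.2 kPa.
Net ultimate: q_net = 772.2 − 18.5 = 753.7 kPa.
q_all(net) = 753.7 / 3 = 251.23 kPa.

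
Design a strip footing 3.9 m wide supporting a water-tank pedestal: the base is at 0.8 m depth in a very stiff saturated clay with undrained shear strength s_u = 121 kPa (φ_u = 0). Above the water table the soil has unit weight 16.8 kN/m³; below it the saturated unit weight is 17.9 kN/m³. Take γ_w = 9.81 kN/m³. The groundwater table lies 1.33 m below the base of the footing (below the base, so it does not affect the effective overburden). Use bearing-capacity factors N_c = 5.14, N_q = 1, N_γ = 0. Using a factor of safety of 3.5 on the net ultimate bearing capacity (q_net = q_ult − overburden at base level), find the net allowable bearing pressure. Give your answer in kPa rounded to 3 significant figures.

q_all(net) ≈ 178 kPa

Effective surcharge at the founding depth q = γ·D_f = 16.8 × 0.8 = 13.44 kPa.
q_ult = c·N_c + q·N_q
     = 121 × 5.14 + 13.44 × 1
     = 621.94 + 13.44 = 635.38 kPa.
q_net = 635.38 − 13.44 = 621.94 kPa.
q_all(net) = 621.94 / 3.5 = 177.7 kPa.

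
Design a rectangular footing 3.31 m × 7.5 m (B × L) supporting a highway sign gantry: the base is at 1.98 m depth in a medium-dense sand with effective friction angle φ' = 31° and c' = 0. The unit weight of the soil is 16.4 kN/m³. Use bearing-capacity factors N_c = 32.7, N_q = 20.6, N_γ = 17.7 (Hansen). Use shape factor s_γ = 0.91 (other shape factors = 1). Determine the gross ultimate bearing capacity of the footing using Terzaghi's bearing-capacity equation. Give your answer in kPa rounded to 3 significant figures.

Effective surcharge at the founding depth q = γ·D_f = 16.4 × 1.98 = 32.472 kPa.
q_ult = q·N_q + 0.5·γ·B·N_γ·s_γ
     = 32.472 × 20.6 + 0.5 × 16.4 × 3.31 × 17.7 × 0.91
     = 668.92 + 437.18 = 1106.1 kPa.

q_ult ≈ 1110 kPa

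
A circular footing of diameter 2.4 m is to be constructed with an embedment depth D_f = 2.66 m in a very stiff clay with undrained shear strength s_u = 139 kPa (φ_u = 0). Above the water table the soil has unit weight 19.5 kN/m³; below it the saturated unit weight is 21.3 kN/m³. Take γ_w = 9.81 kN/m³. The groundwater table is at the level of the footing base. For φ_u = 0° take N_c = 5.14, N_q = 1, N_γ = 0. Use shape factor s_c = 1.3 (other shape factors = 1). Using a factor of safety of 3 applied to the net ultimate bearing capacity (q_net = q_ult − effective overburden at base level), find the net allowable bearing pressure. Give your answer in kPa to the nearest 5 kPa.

q_all(net) ≈ 310 kPa

Effective surcharge at the founding depth q = γ·D_f = 19.5 × 2.66 = 51.87 kPa.
q_ult = c·N_c·s_c + q·N_q
     = 139 × 5.14 × 1.3 + 51.87 × 1
     = 928.8 + 51.87 = 980.67 kPa.
Net ultimate: q_net = 980.67 − 51.87 = 928.8 kPa.
q_all(net) = 928.8 / 3 = 309.6 kPa.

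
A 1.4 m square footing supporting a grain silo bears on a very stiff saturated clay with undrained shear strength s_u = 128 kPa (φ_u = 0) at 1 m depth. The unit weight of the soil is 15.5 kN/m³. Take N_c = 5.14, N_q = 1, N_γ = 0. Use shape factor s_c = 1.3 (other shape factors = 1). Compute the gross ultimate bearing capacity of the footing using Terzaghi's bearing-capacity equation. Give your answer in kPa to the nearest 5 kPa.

Overburden at base level: q = 15.5 × 1 = 15.5 kPa.
Cohesion term c·N_c·s_c = 128 × 5.14 × 1.3 = 855.3 kPa; surcharge term q·N_q = 15.5 × 1 = 15.5 kPa.
q_ult = 855.3 + 15.5 = 870.8 kPa.

q_ult ≈ 870 kPa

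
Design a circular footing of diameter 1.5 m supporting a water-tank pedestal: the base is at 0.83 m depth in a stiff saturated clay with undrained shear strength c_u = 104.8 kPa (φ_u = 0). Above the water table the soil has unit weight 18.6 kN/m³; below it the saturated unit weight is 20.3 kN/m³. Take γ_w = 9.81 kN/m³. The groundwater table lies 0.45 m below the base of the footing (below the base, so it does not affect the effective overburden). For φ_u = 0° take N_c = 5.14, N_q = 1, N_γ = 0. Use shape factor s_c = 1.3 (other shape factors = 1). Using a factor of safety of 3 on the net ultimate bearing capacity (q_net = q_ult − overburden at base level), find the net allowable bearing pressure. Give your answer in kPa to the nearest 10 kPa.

q_all(net) ≈ 230 kPa

q = γ·D_f = 18.6 × 0.83 = 15.438 kPa.
c·N_c·s_c = 104.8 × 5.14 × 1.3 = 700.27 kPa
q·N_q = 15.438 × 1 = 15.438 kPa
q_ult = 700.27 + 15.438 = 715.71 kPa.
q_net = 715.71 − 15.438 = 700.27 kPa.
q_all(net) = 700.27 / 3 = 233.42 kPa.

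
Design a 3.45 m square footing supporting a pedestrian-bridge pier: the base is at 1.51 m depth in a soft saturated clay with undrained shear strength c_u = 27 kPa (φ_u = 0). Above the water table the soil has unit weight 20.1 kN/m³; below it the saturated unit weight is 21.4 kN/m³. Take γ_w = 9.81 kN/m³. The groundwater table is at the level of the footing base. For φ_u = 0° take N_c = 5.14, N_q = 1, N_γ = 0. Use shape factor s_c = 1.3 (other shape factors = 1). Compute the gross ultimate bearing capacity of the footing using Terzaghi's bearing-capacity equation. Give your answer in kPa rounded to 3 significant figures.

q_ult ≈ 211 kPa

Effective surcharge at the founding depth q = γ·D_f = 20.1 × 1.51 = 30.351 kPa.
q_ult = c·N_c·s_c + q·N_q
     = 27 × 5.14 × 1.3 + 30.351 × 1
     = 180.41 + 30.351 = 210.77 kPa.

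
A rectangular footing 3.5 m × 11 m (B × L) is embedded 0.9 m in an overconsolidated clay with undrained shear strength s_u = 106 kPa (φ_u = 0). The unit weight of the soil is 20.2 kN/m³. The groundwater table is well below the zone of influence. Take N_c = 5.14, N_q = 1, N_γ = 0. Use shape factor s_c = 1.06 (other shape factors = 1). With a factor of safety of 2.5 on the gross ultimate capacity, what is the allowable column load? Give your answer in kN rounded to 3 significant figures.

P_all ≈ 9170 kN

q = γ·D_f = 20.2 × 0.9 = 18.18 kPa.
c·N_c·s_c = 106 × 5.14 × 1.06 = 577.53 kPa
q·N_q = 18.18 × 1 = 18.18 kPa
q_ult = 577.53 + 18.18 = 595.71 kPa.
Gross allowable pressure q_all = 595.71 / 2.5 = 238.28 kPa.
Footing area = 38.5 m², so allowable column load = 238.28 × 38.5 = 9173.9 kN.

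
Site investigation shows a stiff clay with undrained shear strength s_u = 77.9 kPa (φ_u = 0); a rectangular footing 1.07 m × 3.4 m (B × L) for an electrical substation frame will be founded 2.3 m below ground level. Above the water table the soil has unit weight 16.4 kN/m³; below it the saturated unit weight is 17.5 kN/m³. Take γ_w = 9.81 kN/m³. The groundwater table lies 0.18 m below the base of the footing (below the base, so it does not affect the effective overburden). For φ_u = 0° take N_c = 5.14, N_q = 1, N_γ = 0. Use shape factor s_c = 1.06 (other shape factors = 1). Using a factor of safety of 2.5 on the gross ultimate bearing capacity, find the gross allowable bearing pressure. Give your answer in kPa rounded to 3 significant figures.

q = γ·D_f = 16.4 × 2.3 = 37.72 kPa.
c·N_c·s_c = 77.9 × 5.14 × 1.06 = 424.43 kPa
q·N_q = 37.72 × 1 = 37.72 kPa
q_ult = 424.43 + 37.72 = 462.15 kPa.
q_all = 462.15 / 2.5 = 184.86 kPa.

q_all ≈ 185 kPa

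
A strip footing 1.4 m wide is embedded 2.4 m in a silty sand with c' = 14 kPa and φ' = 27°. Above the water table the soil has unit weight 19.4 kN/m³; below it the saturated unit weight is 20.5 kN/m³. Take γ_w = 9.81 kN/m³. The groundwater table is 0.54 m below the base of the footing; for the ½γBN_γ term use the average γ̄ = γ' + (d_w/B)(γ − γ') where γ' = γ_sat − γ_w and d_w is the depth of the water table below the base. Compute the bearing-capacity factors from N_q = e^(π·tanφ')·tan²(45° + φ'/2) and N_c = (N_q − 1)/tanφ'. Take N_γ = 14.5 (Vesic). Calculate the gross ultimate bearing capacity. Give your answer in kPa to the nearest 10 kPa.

q_ult ≈ 1090 kPa

tan27° = 0.5095, so N_q = e^(π×0.5095)·tan²(58.5°) = 4.957 × 2.663 = 13.2.
N_c = (13.2 − 1)/tan27° = 23.94.
Effective surcharge at the founding depth q = γ·D_f = 19.4 × 2.4 = 46.56 kPa.
With d_w = 0.54 m < B, γ̄ = 10.69 + (0.54/1.4) × (19.4 − 10.69) = 14.05 kN/m³.
q_ult = c·N_c + q·N_q + 0.5·γ·B·N_γ
     = 14 × 23.942 + 46.56 × 13.199 + 0.5 × 14.05 × 1.4 × 14.5
     = 335.19 + 614.55 + 142.6 = 1092.3 kPa.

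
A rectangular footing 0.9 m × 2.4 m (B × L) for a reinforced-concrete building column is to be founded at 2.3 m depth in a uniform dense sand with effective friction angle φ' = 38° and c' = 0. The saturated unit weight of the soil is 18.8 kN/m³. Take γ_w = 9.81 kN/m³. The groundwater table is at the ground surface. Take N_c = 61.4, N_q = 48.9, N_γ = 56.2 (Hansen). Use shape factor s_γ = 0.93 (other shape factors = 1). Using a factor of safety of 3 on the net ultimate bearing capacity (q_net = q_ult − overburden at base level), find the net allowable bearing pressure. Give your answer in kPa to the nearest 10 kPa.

Water table at ground surface, so effective unit weight γ' = 18.8 − 9.81 = 8.99 kN/m³ is used throughout; overburden q = 8.99 × 2.3 = 20.677 kPa; the same γ' applies in the ½γBN_γ term.
Surcharge term q·N_q = 20.677 × 48.9 = 1011.1 kPa; self-weight term 0.5·γ·B·N_γ·s_γ = 0.5 × 8.99 × 0.9 × 56.2 × 0.93 = 211.44 kPa.
q_ult = 1011.1 + 211.44 = 1222.5 kPa.
q_net = 1222.5 − 20.677 = 1201.9 kPa.
q_all(net) = 1201.9 / 3 = 400.62 kPa.

q_all(net) ≈ 400 kPa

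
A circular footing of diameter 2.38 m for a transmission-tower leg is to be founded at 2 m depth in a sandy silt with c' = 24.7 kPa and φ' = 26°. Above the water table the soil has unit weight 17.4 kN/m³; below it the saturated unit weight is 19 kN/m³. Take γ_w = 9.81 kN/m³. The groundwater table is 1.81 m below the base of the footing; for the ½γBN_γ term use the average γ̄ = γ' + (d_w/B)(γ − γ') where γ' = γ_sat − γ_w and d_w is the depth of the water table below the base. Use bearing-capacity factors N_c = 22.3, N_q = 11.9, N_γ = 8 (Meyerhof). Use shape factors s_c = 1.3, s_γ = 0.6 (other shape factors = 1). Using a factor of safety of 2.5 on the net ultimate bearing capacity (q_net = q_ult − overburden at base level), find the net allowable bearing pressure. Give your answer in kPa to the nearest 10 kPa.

q_all(net) ≈ 470 kPa

Effective surcharge at the founding depth q = γ·D_f = 17.4 × 2 = 34.8 kPa.
With d_w = 1.81 m < B, γ̄ = 9.19 + (1.81/2.38) × (17.4 − 9.19) = 15.434 kN/m³.
q_ult = c·N_c·s_c + q·N_q + 0.5·γ·B·N_γ·s_γ
     = 24.7 × 22.3 × 1.3 + 34.8 × 11.9 + 0.5 × 15.434 × 2.38 × 8 × 0.6
     = 716.05 + 414.12 + 88.158 = 1218.3 kPa.
q_net = 1218.3 − 34.8 = 1183.5 kPa.
q_all(net) = 1183.5 / 2.5 = 473.41 kPa.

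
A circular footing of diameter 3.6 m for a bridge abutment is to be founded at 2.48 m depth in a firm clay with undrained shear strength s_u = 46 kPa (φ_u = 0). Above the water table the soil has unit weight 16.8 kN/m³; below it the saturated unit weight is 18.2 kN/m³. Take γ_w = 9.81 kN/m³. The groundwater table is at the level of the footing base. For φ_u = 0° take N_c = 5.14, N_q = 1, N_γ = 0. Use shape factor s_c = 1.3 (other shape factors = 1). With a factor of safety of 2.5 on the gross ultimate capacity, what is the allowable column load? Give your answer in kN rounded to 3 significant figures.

P_all ≈ 1420 kN

q = γ·D_f = 16.8 × 2.48 = 41.664 kPa.
c·N_c·s_c = 46 × 5.14 × 1.3 = 307.37 kPa
q·N_q = 41.664 × 1 = 41.664 kPa
q_ult = 307.37 + 41.664 = 349.04 kPa.
Gross allowable pressure q_all = 349.04 / 2.5 = 139.61 kPa.
Footing area = 10.1788 m², so allowable column load = 139.61 × 10.1788 = 1421.1 kN.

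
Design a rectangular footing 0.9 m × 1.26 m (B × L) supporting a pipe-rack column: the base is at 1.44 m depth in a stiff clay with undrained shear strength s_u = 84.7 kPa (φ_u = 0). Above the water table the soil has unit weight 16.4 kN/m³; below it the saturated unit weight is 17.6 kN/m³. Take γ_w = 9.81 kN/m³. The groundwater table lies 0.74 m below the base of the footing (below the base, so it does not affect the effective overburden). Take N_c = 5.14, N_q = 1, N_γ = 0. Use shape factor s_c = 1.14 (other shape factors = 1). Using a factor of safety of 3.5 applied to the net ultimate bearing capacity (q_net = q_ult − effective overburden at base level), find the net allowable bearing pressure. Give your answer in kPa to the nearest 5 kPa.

Effective surcharge at the founding depth q = γ·D_f = 16.4 × 1.44 = 23.616 kPa.
q_ult = c·N_c·s_c + q·N_q
     = 84.7 × 5.14 × 1.14 + 23.616 × 1
     = 496.31 + 23.616 = 519.92 kPa.
Net ultimate: q_net = 519.92 − 23.616 = 496.31 kPa.
q_all(net) = 496.31 / 3.5 = 141.8 kPa.

q_all(net) ≈ 140 kPa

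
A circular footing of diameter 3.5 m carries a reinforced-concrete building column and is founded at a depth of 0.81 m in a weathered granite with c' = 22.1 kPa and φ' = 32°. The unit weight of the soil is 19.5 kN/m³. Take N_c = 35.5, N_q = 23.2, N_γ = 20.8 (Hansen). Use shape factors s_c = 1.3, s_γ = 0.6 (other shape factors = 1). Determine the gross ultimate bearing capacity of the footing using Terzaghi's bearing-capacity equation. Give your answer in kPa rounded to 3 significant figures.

Effective surcharge at the founding depth q = γ·D_f = 19.5 × 0.81 = 15.795 kPa.
q_ult = c·N_c·s_c + q·N_q + 0.5·γ·B·N_γ·s_γ
     = 22.1 × 35.5 × 1.3 + 15.795 × 23.2 + 0.5 × 19.5 × 3.5 × 20.8 × 0.6
     = 1019.9 + 366.44 + 425.88 = 1812.2 kPa.

q_ult ≈ 1810 kPa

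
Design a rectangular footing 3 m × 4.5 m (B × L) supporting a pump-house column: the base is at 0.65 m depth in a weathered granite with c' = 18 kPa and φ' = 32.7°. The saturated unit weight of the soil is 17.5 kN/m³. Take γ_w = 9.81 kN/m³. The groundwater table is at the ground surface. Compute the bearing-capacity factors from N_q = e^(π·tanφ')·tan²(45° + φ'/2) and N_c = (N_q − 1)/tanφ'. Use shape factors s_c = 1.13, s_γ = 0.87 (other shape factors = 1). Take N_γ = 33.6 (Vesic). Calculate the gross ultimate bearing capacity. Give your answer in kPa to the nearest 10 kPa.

tan32.7° = 0.642, so N_q = e^(π×0.642)·tan²(61.35°) = 7.515 × 3.35 = 25.18.
N_c = (25.18 − 1)/tan32.7° = 37.66.
γ' = 17.5 − 9.81 = 7.69 kN/m³ (submerged throughout). q = 7.69 × 0.65 = 4.9985 kPa; the same γ' applies in the ½γBN_γ term.
c·N_c·s_c = 18 × 37.657 × 1.13 = 765.94 kPa
q·N_q = 4.9985 × 25.175 = 125.84 kPa
0.5·γ·B·N_γ·s_γ = 0.5 × 7.69 × 3 × 33.6 × 0.87 = 337.19 kPa
q_ult = 765.94 + 125.84 + 337.19 = 1229 kPa.

q_ult ≈ 1230 kPa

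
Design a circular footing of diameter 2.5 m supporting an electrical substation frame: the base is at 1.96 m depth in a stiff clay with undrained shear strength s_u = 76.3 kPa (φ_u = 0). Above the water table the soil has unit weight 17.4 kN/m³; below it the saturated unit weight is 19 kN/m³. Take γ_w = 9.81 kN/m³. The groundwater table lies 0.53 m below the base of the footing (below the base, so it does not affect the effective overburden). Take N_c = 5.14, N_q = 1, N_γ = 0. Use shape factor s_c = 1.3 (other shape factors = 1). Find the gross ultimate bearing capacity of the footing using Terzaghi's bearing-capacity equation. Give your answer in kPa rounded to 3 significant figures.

q = γ·D_f = 17.4 × 1.96 = 34.104 kPa.
c·N_c·s_c = 76.3 × 5.14 × 1.3 = 509.84 kPa
q·N_q = 34.104 × 1 = 34.104 kPa
q_ult = 509.84 + 34.104 = 543.94 kPa.

q_ult ≈ 544 kPa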